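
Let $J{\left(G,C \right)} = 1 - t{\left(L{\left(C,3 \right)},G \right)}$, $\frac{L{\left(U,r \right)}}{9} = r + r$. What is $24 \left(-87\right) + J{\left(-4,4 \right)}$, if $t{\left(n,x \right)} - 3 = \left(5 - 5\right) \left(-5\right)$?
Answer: $-2090$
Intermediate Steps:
$L{\left(U,r \right)} = 18 r$ ($L{\left(U,r \right)} = 9 \left(r + r\right) = 9 \cdot 2 r = 18 r$)
$t{\left(n,x \right)} = 3$ ($t{\left(n,x \right)} = 3 + \left(5 - 5\right) \left(-5\right) = 3 + 0 \left(-5\right) = 3 + 0 = 3$)
$J{\left(G,C \right)} = -2$ ($J{\left(G,C \right)} = 1 - 3 = -2$)
$24 \left(-87\right) + J{\left(-4,4 \right)} = 24 \left(-87\right) - 2 = -2088 - 2 = -2090$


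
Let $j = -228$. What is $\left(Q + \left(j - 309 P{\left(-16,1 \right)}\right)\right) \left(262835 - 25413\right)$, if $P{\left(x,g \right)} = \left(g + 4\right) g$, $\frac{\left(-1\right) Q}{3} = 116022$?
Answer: $-83059475058$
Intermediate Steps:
$Q = -348066$ ($Q = \left(-3\right) 116022 = -348066$)
$P{\left(x,g \right)} = g \left(4 + g\right)$ ($P{\left(x,g \right)} = \left(4 + g\right) g = g \left(4 + g\right)$)
$\left(Q + \left(j - 309 P{\left(-16,1 \right)}\right)\right) \left(262835 - 25413\right) = \left(-348066 - \left(228 + 309 \cdot 1 \left(4 + 1\right)\right)\right) \left(262835 - 25413\right) = \left(-348066 - \left(228 + 309 \cdot 1 \cdot 5\right)\right) 237422 = \left(-348066 - 1773\right) 237422 = \left(-349839\right) 237422 = -83059475058$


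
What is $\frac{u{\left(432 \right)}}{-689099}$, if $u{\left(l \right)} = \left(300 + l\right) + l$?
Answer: $- \frac{1164}{689099} \approx -0.0016892$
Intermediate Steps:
$u{\left(l \right)} = 300 + 2 l$
$\frac{u{\left(432 \right)}}{-689099} = \frac{300 + 2 \cdot 432}{-689099} = \left(300 + 864\right) \left(- \frac{1}{689099}\right) = 1164 \left(- \frac{1}{689099}\right) = - \frac{1164}{689099}$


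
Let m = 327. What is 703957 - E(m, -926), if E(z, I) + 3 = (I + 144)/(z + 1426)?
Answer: 1234042662/1753 ≈ 7.0396e+5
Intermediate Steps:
E(z, I) = -3 + (144 + I)/(1426 + z) (E(z, I) = -3 + (I + 144)/(z + 1426) = -3 + (144 + I)/(1426 + z))
703957 - E(m, -926) = 703957 - (-4134 - 926 - 3*327)/(1426 + 327) = 703957 - (-4134 - 926 - 981)/1753 = 703957 - (-6041)/1753 = 703957 - 1*(-6041/1753) = 703957 + 6041/1753 = 1234042662/1753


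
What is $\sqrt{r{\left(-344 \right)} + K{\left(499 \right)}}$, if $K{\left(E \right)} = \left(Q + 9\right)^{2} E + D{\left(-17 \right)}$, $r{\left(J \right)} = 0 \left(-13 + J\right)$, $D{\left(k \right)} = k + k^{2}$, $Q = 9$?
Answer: $2 \sqrt{40487} \approx 402.43$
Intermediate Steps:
$r{\left(J \right)} = 0$
$K{\left(E \right)} = 272 + 324 E$ ($K{\left(E \right)} = \left(9 + 9\right)^{2} E - 17 \left(1 - 17\right) = 18^{2} E - -272 = 324 E + 272 = 272 + 324 E$)
$\sqrt{r{\left(-344 \right)} + K{\left(499 \right)}} = \sqrt{0 + \left(272 + 324 \cdot 499\right)} = \sqrt{0 + \left(272 + 161676\right)} = \sqrt{0 + 161948} = \sqrt{161948} = 2 \sqrt{40487}$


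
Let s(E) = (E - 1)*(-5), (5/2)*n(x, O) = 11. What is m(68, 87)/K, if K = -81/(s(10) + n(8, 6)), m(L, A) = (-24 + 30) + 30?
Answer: 812/45 ≈ 18.044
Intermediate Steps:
n(x, O) = 22/5 (n(x, O) = (⅖)*11 = 22/5)
s(E) = 5 - 5*E (s(E) = (-1 + E)*(-5) = 5 - 5*E)
m(L, A) = 36 (m(L, A) = 6 + 30 = 36)
K = 405/203 (K = -81/((5 - 5*10) + 22/5) = -81/((5 - 50) + 22/5) = -81/(-45 + 22/5) = -81/(-203/5) = -5/203*(-81) = 405/203 ≈ 1.9951)
m(68, 87)/K = 36/(405/203) = 36*(203/405) = 812/45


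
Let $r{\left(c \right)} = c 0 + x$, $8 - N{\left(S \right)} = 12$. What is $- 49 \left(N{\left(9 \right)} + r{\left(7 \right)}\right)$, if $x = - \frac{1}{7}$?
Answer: $203$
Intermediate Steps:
$N{\left(S \right)} = -4$ ($N{\left(S \right)} = 8 - 12 = -4$)
$x = - \frac{1}{7}$ ($x = \left(-1\right) \frac{1}{7} = - \frac{1}{7} \approx -0.14286$)
$r{\left(c \right)} = - \frac{1}{7}$ ($r{\left(c \right)} = c 0 - \frac{1}{7} = 0 - \frac{1}{7} = - \frac{1}{7}$)
$- 49 \left(N{\left(9 \right)} + r{\left(7 \right)}\right) = - 49 \left(-4 - \frac{1}{7}\right) = \left(-49\right) \left(- \frac{29}{7}\right) = 203$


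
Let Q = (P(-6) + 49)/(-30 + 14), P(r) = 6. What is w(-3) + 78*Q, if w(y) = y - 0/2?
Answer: -2169/8 ≈ -271.13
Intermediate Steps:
w(y) = y (w(y) = y - 0/2 = y - 1*0 = y + 0 = y)
Q = -55/16 (Q = (6 + 49)/(-30 + 14) = 55/(-16) = 55*(-1/16) = -55/16 ≈ -3.4375)
w(-3) + 78*Q = -3 + 78*(-55/16) = -3 - 2145/8 = -2169/8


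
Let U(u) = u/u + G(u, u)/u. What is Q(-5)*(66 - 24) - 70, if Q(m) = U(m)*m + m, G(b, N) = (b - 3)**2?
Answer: 2198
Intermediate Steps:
G(b, N) = (-3 + b)**2
U(u) = 1 + (-3 + u)**2/u (U(u) = u/u + (-3 + u)**2/u = 1 + (-3 + u)**2/u)
Q(m) = (-3 + m)**2 + 2*m (Q(m) = ((m + (-3 + m)**2)/m)*m + m = (m + (-3 + m)**2) + m = (-3 + m)**2 + 2*m)
Q(-5)*(66 - 24) - 70 = ((-3 - 5)**2 + 2*(-5))*(66 - 24) - 70 = ((-8)**2 - 10)*42 - 70 = (64 - 10)*42 - 70 = 54*42 - 70 = 2268 - 70 = 2198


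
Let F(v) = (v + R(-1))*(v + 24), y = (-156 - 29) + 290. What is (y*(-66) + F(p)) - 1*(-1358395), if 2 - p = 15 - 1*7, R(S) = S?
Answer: 1351339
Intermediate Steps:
p = -6 (p = 2 - (15 - 1*7) = 2 - (15 - 7) = 2 - 1*8 = 2 - 8 = -6)
y = 105 (y = -185 + 290 = 105)
F(v) = (-1 + v)*(24 + v) (F(v) = (v - 1)*(v + 24) = (-1 + v)*(24 + v))
(y*(-66) + F(p)) - 1*(-1358395) = (105*(-66) + (-24 + (-6)² + 23*(-6))) - 1*(-1358395) = (-6930 + (-24 + 36 - 138)) + 1358395 = (-6930 - 126) + 1358395 = -7056 + 1358395 = 1351339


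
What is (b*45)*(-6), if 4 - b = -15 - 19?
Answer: -10260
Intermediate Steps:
b = 38 (b = 4 - (-15 - 19) = 4 - 1*(-34) = 4 + 34 = 38)
(b*45)*(-6) = (38*45)*(-6) = 1710*(-6) = -10260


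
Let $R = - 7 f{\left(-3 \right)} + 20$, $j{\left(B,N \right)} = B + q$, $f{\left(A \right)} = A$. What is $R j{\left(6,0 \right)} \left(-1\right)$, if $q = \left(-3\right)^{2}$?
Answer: $-615$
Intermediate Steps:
$q = 9$
$j{\left(B,N \right)} = 9 + B$ ($j{\left(B,N \right)} = B + 9 = 9 + B$)
$R = 41$ ($R = \left(-7\right) \left(-3\right) + 20 = 21 + 20 = 41$)
$R j{\left(6,0 \right)} \left(-1\right) = 41 \left(9 + 6\right) \left(-1\right) = 41 \cdot 15 \left(-1\right) = 41 \left(-15\right) = -615$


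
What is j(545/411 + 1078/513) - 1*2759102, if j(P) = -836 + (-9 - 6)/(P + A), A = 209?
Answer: -8240959803679/2985922 ≈ -2.7599e+6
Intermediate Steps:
j(P) = -836 - 15/(209 + P) (j(P) = -836 + (-9 - 6)/(P + 209) = -836 - 15/(209 + P))
j(545/411 + 1078/513) - 1*2759102 = (-174739 - 836*(545/411 + 1078/513))/(209 + (545/411 + 1078/513)) - 1*2759102 = (-174739 - 836*(545*(1/411) + 1078*(1/513)))/(209 + (545*(1/411) + 1078*(1/513))) - 2759102 = (-174739 - 836*(545/411 + 1078/513))/(209 + (545/411 + 1078/513)) - 2759102 = (-174739 - 836*240881/70281)/(209 + 240881/70281) - 2759102 = (-174739 - 10598764/3699)/(14929610/70281) - 2759102 = (70281/14929610)*(-656958325/3699) - 2759102 = -2496441635/2985922 - 2759102 = -8240959803679/2985922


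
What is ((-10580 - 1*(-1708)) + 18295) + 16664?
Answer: 26087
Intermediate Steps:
((-10580 - 1*(-1708)) + 18295) + 16664 = ((-10580 + 1708) + 18295) + 16664 = (-8872 + 18295) + 16664 = 9423 + 16664 = 26087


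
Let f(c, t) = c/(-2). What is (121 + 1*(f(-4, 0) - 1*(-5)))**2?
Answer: 16384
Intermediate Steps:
f(c, t) = -c/2 (f(c, t) = c*(-1/2) = -c/2)
(121 + 1*(f(-4, 0) - 1*(-5)))**2 = (121 + 1*(-1/2*(-4) - 1*(-5)))**2 = (121 + 1*(2 + 5))**2 = (121 + 1*7)**2 = (121 + 7)**2 = 128**2 = 16384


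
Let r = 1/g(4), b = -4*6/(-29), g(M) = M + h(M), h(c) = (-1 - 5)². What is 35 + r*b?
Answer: 5078/145 ≈ 35.021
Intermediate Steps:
h(c) = 36 (h(c) = (-6)² = 36)
g(M) = 36 + M (g(M) = M + 36 = 36 + M)
b = 24/29 (b = -24*(-1/29) = 24/29 ≈ 0.82759)
r = 1/40 (r = 1/(36 + 4) = 1/40 ≈ 0.025000)
35 + r*b = 35 + (1/40)*(24/29) = 35 + 3/145 = 5078/145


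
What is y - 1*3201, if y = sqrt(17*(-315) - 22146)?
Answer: -3201 + I*sqrt(27501) ≈ -3201.0 + 165.83*I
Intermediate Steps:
y = I*sqrt(27501) (y = sqrt(-5355 - 22146) = sqrt(-27501) = I*sqrt(27501) ≈ 165.83*I)
y - 1*3201 = I*sqrt(27501) - 1*3201 = I*sqrt(27501) - 3201 = -3201 + I*sqrt(27501)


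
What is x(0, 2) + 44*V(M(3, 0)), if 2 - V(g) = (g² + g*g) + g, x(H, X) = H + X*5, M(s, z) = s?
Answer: -826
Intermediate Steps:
x(H, X) = H + 5*X
V(g) = 2 - g - 2*g² (V(g) = 2 - ((g² + g*g) + g) = 2 - ((g² + g²) + g) = 2 - (2*g² + g) = 2 - (g + 2*g²) = 2 + (-g - 2*g²) = 2 - g - 2*g²)
x(0, 2) + 44*V(M(3, 0)) = (0 + 5*2) + 44*(2 - 1*3 - 2*3²) = (0 + 10) + 44*(2 - 3 - 2*9) = 10 + 44*(2 - 3 - 18) = 10 + 44*(-19) = 10 - 836 = -826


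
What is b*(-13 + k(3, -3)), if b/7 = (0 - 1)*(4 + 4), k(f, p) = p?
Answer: 896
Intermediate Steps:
b = -56 (b = 7*((0 - 1)*(4 + 4)) = 7*(-1*8) = 7*(-8) = -56)
b*(-13 + k(3, -3)) = -56*(-13 - 3) = -56*(-16) = 896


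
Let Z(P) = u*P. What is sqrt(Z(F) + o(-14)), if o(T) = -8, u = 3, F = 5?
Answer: sqrt(7) ≈ 2.6458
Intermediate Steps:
Z(P) = 3*P
sqrt(Z(F) + o(-14)) = sqrt(3*5 - 8) = sqrt(15 - 8) = sqrt(7)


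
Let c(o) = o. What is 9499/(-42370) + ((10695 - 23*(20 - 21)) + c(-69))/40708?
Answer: 32256419/862398980 ≈ 0.037403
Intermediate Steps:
9499/(-42370) + ((10695 - 23*(20 - 21)) + c(-69))/40708 = 9499/(-42370) + ((10695 - 23*(20 - 21)) - 69)/40708 = 9499*(-1/42370) + ((10695 - 23*(-1)) - 69)*(1/40708) = -9499/42370 + ((10695 + 23) - 69)*(1/40708) = -9499/42370 + (10718 - 69)*(1/40708) = -9499/42370 + 10649*(1/40708) = -9499/42370 + 10649/40708 = 32256419/862398980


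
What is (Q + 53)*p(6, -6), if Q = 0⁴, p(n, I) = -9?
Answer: -477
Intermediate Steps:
Q = 0
(Q + 53)*p(6, -6) = (0 + 53)*(-9) = 53*(-9) = -477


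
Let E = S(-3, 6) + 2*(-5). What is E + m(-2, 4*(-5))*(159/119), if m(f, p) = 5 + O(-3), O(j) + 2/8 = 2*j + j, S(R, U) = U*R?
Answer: -943/28 ≈ -33.679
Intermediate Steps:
S(R, U) = R*U
O(j) = -¼ + 3*j (O(j) = -¼ + (2*j + j) = -¼ + 3*j)
E = -28 (E = -3*6 + 2*(-5) = -18 - 10 = -28)
m(f, p) = -17/4 (m(f, p) = 5 + (-¼ + 3*(-3)) = 5 + (-¼ - 9) = 5 - 37/4 = -17/4)
E + m(-2, 4*(-5))*(159/119) = -28 - 2703/(4*119) = -28 - 17/4*159/119 = -28 - 159/28 = -943/28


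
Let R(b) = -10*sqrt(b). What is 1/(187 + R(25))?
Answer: 1/137 ≈ 0.0072993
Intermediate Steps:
1/(187 + R(25)) = 1/(187 - 10*sqrt(25)) = 1/(187 - 10*5) = 1/(187 - 50) = 1/137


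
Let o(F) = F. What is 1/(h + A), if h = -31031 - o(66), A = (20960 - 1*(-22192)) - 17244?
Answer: -1/5189 ≈ -0.00019272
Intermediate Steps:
A = 25908 (A = (20960 + 22192) - 17244 = 43152 - 17244 = 25908)
h = -31097 (h = -31031 - 1*66 = -31031 - 66 = -31097)
1/(h + A) = 1/(-31097 + 25908) = 1/(-5189) = -1/5189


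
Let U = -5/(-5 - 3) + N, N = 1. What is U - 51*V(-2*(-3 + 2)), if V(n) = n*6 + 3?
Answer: -6107/8 ≈ -763.38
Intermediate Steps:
V(n) = 3 + 6*n (V(n) = 6*n + 3 = 3 + 6*n)
U = 13/8 (U = -5/(-5 - 3) + 1 = -5/(-8) + 1 = -5*(-⅛) + 1 = 5/8 + 1 = 13/8 ≈ 1.6250)
U - 51*V(-2*(-3 + 2)) = 13/8 - 51*(3 + 6*(-2*(-3 + 2))) = 13/8 - 51*(3 + 6*(-2*(-1))) = 13/8 - 51*(3 + 6*2) = 13/8 - 51*(3 + 12) = 13/8 - 51*15 = 13/8 - 765 = -6107/8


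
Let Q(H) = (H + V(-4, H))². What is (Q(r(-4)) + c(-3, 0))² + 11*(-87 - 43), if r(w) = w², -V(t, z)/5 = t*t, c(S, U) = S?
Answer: 16751219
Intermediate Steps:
V(t, z) = -5*t² (V(t, z) = -5*t*t = -5*t²)
Q(H) = (-80 + H)² (Q(H) = (H - 5*(-4)²)² = (H - 5*16)² = (H - 80)² = (-80 + H)²)
(Q(r(-4)) + c(-3, 0))² + 11*(-87 - 43) = ((-80 + (-4)²)² - 3)² + 11*(-87 - 43) = ((-80 + 16)² - 3)² + 11*(-130) = ((-64)² - 3)² - 1430 = (4096 - 3)² - 1430 = 4093² - 1430 = 16752649 - 1430 = 16751219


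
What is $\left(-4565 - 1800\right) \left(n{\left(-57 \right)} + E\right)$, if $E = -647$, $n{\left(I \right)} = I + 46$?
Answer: $4188170$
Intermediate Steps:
$n{\left(I \right)} = 46 + I$
$\left(-4565 - 1800\right) \left(n{\left(-57 \right)} + E\right) = \left(-4565 - 1800\right) \left(\left(46 - 57\right) - 647\right) = - 6365 \left(-11 - 647\right) = \left(-6365\right) \left(-658\right) = 4188170$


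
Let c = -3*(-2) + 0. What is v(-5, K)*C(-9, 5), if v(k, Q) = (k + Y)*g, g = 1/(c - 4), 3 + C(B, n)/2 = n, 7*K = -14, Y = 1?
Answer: -8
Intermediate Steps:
K = -2 (K = (1/7)*(-14) = -2)
c = 6 (c = 6 + 0 = 6)
C(B, n) = -6 + 2*n
g = 1/2 (g = 1/(6 - 4) = 1/2 ≈ 0.50000)
v(k, Q) = 1/2 + k/2 (v(k, Q) = (k + 1)*(1/2) = (1 + k)*(1/2) = 1/2 + k/2)
v(-5, K)*C(-9, 5) = (1/2 + (1/2)*(-5))*(-6 + 2*5) = (1/2 - 5/2)*(-6 + 10) = -2*4 = -8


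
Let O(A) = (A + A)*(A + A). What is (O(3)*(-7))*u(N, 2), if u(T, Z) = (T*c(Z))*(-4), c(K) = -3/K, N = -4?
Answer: 6048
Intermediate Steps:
O(A) = 4*A² (O(A) = (2*A)*(2*A) = 4*A²)
u(T, Z) = 12*T/Z (u(T, Z) = (T*(-3/Z))*(-4) = -3*T/Z*(-4) = 12*T/Z)
(O(3)*(-7))*u(N, 2) = ((4*3²)*(-7))*(12*(-4)/2) = ((4*9)*(-7))*(12*(-4)*(½)) = (36*(-7))*(-24) = -252*(-24) = 6048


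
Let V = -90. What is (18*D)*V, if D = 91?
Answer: -147420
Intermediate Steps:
(18*D)*V = (18*91)*(-90) = 1638*(-90) = -147420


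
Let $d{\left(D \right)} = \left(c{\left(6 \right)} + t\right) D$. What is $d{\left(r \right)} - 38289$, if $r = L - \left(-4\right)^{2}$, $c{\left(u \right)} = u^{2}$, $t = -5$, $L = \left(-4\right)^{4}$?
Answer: $-30849$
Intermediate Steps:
$L = 256$
$r = 240$ ($r = 256 - \left(-4\right)^{2} = 256 - 16 = 240$)
$d{\left(D \right)} = 31 D$ ($d{\left(D \right)} = \left(6^{2} - 5\right) D = \left(36 - 5\right) D = 31 D$)
$d{\left(r \right)} - 38289 = 31 \cdot 240 - 38289 = 7440 - 38289 = -30849$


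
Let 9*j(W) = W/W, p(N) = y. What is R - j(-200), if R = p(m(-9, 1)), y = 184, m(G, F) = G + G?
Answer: 1655/9 ≈ 183.89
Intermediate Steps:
m(G, F) = 2*G
p(N) = 184
j(W) = 1/9 (j(W) = (W/W)/9 = (1/9)*1 = 1/9)
R = 184
R - j(-200) = 184 - 1*1/9 = 184 - 1/9 = 1655/9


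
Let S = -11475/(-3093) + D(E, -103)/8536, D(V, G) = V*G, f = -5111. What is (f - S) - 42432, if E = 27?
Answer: -418437469477/8800616 ≈ -47546.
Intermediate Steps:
D(V, G) = G*V
S = 29782989/8800616 (S = -11475/(-3093) - 103*27/8536 = -11475*(-1/3093) - 2781*1/8536 = 3825/1031 - 2781/8536 = 29782989/8800616 ≈ 3.3842)
(f - S) - 42432 = (-5111 - 1*29782989/8800616) - 42432 = (-5111 - 29782989/8800616) - 42432 = -45009731365/8800616 - 42432 = -418437469477/8800616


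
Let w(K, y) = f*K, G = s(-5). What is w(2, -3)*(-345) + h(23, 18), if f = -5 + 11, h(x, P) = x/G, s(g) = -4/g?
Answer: -16445/4 ≈ -4111.3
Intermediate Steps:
G = 4/5 (G = -4/(-5) = -4*(-1/5) = 4/5 ≈ 0.80000)
h(x, P) = 5*x/4 (h(x, P) = x/(4/5) = x*(5/4) = 5*x/4)
f = 6
w(K, y) = 6*K
w(2, -3)*(-345) + h(23, 18) = (6*2)*(-345) + (5/4)*23 = 12*(-345) + 115/4 = -4140 + 115/4 = -16445/4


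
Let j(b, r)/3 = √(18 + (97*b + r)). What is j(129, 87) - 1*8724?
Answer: -8724 + 9*√1402 ≈ -8387.0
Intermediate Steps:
j(b, r) = 3*√(18 + r + 97*b) (j(b, r) = 3*√(18 + (97*b + r)) = 3*√(18 + (r + 97*b)) = 3*√(18 + r + 97*b))
j(129, 87) - 1*8724 = 3*√(18 + 87 + 97*129) - 1*8724 = 3*√(18 + 87 + 12513) - 8724 = 3*√12618 - 8724 = 3*(3*√1402) - 8724 = 9*√1402 - 8724 = -8724 + 9*√1402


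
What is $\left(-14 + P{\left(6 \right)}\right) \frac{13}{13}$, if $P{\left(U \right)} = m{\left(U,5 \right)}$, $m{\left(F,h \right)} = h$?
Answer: $-9$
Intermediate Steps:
$P{\left(U \right)} = 5$
$\left(-14 + P{\left(6 \right)}\right) \frac{13}{13} = \left(-14 + 5\right) \frac{13}{13} = - 9 \cdot 13 \cdot \frac{1}{13} = \left(-9\right) 1 = -9$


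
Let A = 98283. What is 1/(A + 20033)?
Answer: 1/118316 ≈ 8.4519e-6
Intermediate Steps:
1/(A + 20033) = 1/(98283 + 20033) = 1/118316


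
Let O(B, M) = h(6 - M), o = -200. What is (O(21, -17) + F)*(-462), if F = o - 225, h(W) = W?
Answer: 185724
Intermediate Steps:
O(B, M) = 6 - M
F = -425 (F = -200 - 225 = -425)
(O(21, -17) + F)*(-462) = ((6 - 1*(-17)) - 425)*(-462) = ((6 + 17) - 425)*(-462) = (23 - 425)*(-462) = -402*(-462) = 185724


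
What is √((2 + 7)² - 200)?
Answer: I*√119 ≈ 10.909*I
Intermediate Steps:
√((2 + 7)² - 200) = √(9² - 200) = √(81 - 200) = √(-119) = I*√119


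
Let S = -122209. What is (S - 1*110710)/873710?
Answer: -232919/873710 ≈ -0.26659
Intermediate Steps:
(S - 1*110710)/873710 = (-122209 - 1*110710)/873710 = (-122209 - 110710)*(1/873710) = -232919*1/873710 = -232919/873710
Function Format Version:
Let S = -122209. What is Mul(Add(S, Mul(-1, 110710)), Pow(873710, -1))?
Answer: Rational(-232919, 873710) ≈ -0.26659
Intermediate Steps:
Mul(Add(S, Mul(-1, 110710)), Pow(873710, -1)) = Mul(Add(-122209, Mul(-1, 110710)), Pow(873710, -1)) = Mul(Add(-122209, -110710), Rational(1, 873710)) = Mul(-232919, Rational(1, 873710)) = Rational(-232919, 873710)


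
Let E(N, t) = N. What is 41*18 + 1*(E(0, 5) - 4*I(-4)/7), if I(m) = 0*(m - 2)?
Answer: 738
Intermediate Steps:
I(m) = 0 (I(m) = 0*(-2 + m) = 0)
41*18 + 1*(E(0, 5) - 4*I(-4)/7) = 41*18 + 1*(0 - 4*0/7) = 738 + 1*(0 + 0*(1/7)) = 738 + 1*(0 + 0) = 738 + 1*0 = 738 + 0 = 738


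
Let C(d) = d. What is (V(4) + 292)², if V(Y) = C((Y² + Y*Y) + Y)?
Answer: 107584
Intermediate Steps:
V(Y) = Y + 2*Y² (V(Y) = (Y² + Y*Y) + Y = (Y² + Y²) + Y = 2*Y² + Y = Y + 2*Y²)
(V(4) + 292)² = (4*(1 + 2*4) + 292)² = (4*(1 + 8) + 292)² = (4*9 + 292)² = (36 + 292)² = 328² = 107584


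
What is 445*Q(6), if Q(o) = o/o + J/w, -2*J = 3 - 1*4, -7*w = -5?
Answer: 1513/2 ≈ 756.50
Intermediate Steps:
w = 5/7 (w = -⅐*(-5) = 5/7 ≈ 0.71429)
J = ½ (J = -(3 - 1*4)/2 = -(3 - 4)/2 = -½*(-1) = ½ ≈ 0.50000)
Q(o) = 17/10 (Q(o) = o/o + 1/(2*(5/7)) = 1 + (½)*(7/5) = 1 + 7/10 = 17/10)
445*Q(6) = 445*(17/10) = 1513/2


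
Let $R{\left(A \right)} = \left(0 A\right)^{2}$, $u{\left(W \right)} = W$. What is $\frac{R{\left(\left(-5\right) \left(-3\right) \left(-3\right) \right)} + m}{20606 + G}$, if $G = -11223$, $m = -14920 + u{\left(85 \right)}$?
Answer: $- \frac{14835}{9383} \approx -1.5811$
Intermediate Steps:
$m = -14835$ ($m = -14920 + 85 = -14835$)
$R{\left(A \right)} = 0$ ($R{\left(A \right)} = 0^{2} = 0$)
$\frac{R{\left(\left(-5\right) \left(-3\right) \left(-3\right) \right)} + m}{20606 + G} = \frac{0 - 14835}{20606 - 11223} = - \frac{14835}{9383}$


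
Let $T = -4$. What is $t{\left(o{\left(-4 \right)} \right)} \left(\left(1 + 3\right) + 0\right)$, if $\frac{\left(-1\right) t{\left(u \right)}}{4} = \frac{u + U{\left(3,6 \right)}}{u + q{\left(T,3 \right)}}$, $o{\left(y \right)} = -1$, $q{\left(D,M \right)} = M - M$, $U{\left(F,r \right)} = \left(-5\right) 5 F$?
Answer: $-1216$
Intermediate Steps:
$U{\left(F,r \right)} = - 25 F$
$q{\left(D,M \right)} = 0$
$t{\left(u \right)} = - \frac{4 \left(-75 + u\right)}{u}$ ($t{\left(u \right)} = - 4 \frac{u - 75}{u + 0} = - 4 \frac{u - 75}{u} = - 4 \frac{-75 + u}{u} = - \frac{4 \left(-75 + u\right)}{u}$)
$t{\left(o{\left(-4 \right)} \right)} \left(\left(1 + 3\right) + 0\right) = \left(-4 + \frac{300}{-1}\right) \left(\left(1 + 3\right) + 0\right) = \left(-4 + 300 \left(-1\right)\right) \left(4 + 0\right) = \left(-4 - 300\right) 4 = \left(-304\right) 4 = -1216$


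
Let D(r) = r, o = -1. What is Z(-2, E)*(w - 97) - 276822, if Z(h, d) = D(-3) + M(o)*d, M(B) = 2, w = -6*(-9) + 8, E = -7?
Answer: -276227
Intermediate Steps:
w = 62 (w = 54 + 8 = 62)
Z(h, d) = -3 + 2*d
Z(-2, E)*(w - 97) - 276822 = (-3 + 2*(-7))*(62 - 97) - 276822 = (-3 - 14)*(-35) - 276822 = -17*(-35) - 276822 = 595 - 276822 = -276227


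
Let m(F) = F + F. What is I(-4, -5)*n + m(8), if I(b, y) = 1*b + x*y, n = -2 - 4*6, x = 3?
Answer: 510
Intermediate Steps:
m(F) = 2*F
n = -26 (n = -2 - 24 = -26)
I(b, y) = b + 3*y (I(b, y) = 1*b + 3*y = b + 3*y)
I(-4, -5)*n + m(8) = (-4 + 3*(-5))*(-26) + 2*8 = (-4 - 15)*(-26) + 16 = -19*(-26) + 16 = 494 + 16 = 510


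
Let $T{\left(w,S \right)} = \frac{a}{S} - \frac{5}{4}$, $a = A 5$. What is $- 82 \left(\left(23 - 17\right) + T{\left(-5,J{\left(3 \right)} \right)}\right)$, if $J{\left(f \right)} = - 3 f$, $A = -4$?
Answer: $- \frac{10291}{18} \approx -571.72$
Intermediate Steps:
$a = -20$ ($a = \left(-4\right) 5 = -20$)
$T{\left(w,S \right)} = - \frac{5}{4} - \frac{20}{S}$ ($T{\left(w,S \right)} = - \frac{20}{S} - \frac{5}{4} = - \frac{5}{4} - \frac{20}{S}$)
$- 82 \left(\left(23 - 17\right) + T{\left(-5,J{\left(3 \right)} \right)}\right) = - 82 \left(\left(23 - 17\right) - \left(\frac{5}{4} + \frac{20}{\left(-3\right) 3}\right)\right) = - 82 \left(6 - \left(\frac{5}{4} + \frac{20}{-9}\right)\right) = - 82 \left(6 - - \frac{35}{36}\right) = - 82 \left(6 + \left(- \frac{5}{4} + \frac{20}{9}\right)\right) = - 82 \left(6 + \frac{35}{36}\right) = \left(-82\right) \frac{251}{36} = - \frac{10291}{18}$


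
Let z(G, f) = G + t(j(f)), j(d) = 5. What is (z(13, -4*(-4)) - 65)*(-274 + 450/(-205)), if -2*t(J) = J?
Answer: 617158/41 ≈ 15053.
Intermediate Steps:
t(J) = -J/2
z(G, f) = -5/2 + G (z(G, f) = G - ½*5 = G - 5/2 = -5/2 + G)
(z(13, -4*(-4)) - 65)*(-274 + 450/(-205)) = ((-5/2 + 13) - 65)*(-274 + 450/(-205)) = (21/2 - 65)*(-274 + 450*(-1/205)) = -109*(-274 - 90/41)/2 = -109/2*(-11324/41) = 617158/41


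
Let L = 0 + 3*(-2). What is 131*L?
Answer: -786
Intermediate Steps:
L = -6 (L = 0 - 6 = -6)
131*L = 131*(-6) = -786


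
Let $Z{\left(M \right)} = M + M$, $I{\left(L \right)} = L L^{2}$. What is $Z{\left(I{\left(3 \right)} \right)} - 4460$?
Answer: $-4406$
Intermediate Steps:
$I{\left(L \right)} = L^{3}$
$Z{\left(M \right)} = 2 M$
$Z{\left(I{\left(3 \right)} \right)} - 4460 = 2 \cdot 3^{3} - 4460 = 2 \cdot 27 - 4460 = 54 - 4460 = -4406$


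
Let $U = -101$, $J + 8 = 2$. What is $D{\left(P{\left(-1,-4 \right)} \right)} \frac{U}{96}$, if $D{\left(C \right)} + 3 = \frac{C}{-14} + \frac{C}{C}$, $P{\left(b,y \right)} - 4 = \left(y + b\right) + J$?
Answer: $\frac{101}{64} \approx 1.5781$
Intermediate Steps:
$J = -6$ ($J = -8 + 2 = -6$)
$P{\left(b,y \right)} = -2 + b + y$ ($P{\left(b,y \right)} = 4 - \left(6 - b - y\right) = 4 + \left(-6 + b + y\right) = -2 + b + y$)
$D{\left(C \right)} = -2 - \frac{C}{14}$ ($D{\left(C \right)} = -3 + \left(\frac{C}{-14} + \frac{C}{C}\right) = -3 + \left(C \left(- \frac{1}{14}\right) + 1\right) = -3 - \left(-1 + \frac{C}{14}\right) = -2 - \frac{C}{14}$)
$D{\left(P{\left(-1,-4 \right)} \right)} \frac{U}{96} = \left(-2 - \frac{-2 - 1 - 4}{14}\right) \left(- \frac{101}{96}\right) = \left(-2 - - \frac{1}{2}\right) \left(\left(-101\right) \frac{1}{96}\right) = \left(-2 + \frac{1}{2}\right) \left(- \frac{101}{96}\right) = \left(- \frac{3}{2}\right) \left(- \frac{101}{96}\right) = \frac{101}{64}$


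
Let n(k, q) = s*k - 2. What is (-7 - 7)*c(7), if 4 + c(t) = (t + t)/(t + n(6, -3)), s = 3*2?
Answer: 2100/41 ≈ 51.219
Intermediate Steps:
s = 6
n(k, q) = -2 + 6*k (n(k, q) = 6*k - 2 = -2 + 6*k)
c(t) = -4 + 2*t/(34 + t) (c(t) = -4 + (t + t)/(t + (-2 + 6*6)) = -4 + (2*t)/(t + (-2 + 36)) = -4 + (2*t)/(t + 34) = -4 + (2*t)/(34 + t) = -4 + 2*t/(34 + t))
(-7 - 7)*c(7) = (-7 - 7)*(2*(-68 - 1*7)/(34 + 7)) = -28*(-68 - 7)/41 = -28*(-75)/41 = -14*(-150/41) = 2100/41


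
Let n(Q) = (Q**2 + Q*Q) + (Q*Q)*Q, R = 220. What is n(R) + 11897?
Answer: 10756697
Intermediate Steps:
n(Q) = Q**3 + 2*Q**2 (n(Q) = (Q**2 + Q**2) + Q**2*Q = 2*Q**2 + Q**3 = Q**3 + 2*Q**2)
n(R) + 11897 = 220**2*(2 + 220) + 11897 = 48400*222 + 11897 = 10744800 + 11897 = 10756697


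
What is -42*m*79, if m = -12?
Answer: 39816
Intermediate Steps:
-42*m*79 = -42*(-12)*79 = 504*79 = 39816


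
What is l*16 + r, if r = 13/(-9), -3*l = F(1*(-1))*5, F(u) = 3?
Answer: -733/9 ≈ -81.444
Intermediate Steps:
l = -5 ≈ -5.0000
r = -13/9 (r = 13*(-⅑) = -13/9 ≈ -1.4444)
l*16 + r = -5*16 - 13/9 = -80 - 13/9 = -733/9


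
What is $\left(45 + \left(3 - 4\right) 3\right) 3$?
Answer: $126$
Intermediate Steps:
$\left(45 + \left(3 - 4\right) 3\right) 3 = \left(45 - 3\right) 3 = 42 \cdot 3 = 126$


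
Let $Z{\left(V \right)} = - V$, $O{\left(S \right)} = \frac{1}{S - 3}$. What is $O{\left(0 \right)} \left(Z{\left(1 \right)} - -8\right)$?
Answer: $- \frac{7}{3} \approx -2.3333$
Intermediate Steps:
$O{\left(S \right)} = \frac{1}{-3 + S}$
$O{\left(0 \right)} \left(Z{\left(1 \right)} - -8\right) = \frac{\left(-1\right) 1 - -8}{-3 + 0} = \frac{-1 + 8}{-3} = \left(- \frac{1}{3}\right) 7 = - \frac{7}{3}$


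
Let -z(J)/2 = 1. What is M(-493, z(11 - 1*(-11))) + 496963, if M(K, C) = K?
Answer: 496470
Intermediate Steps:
z(J) = -2 (z(J) = -2*1 = -2)
M(-493, z(11 - 1*(-11))) + 496963 = -493 + 496963 = 496470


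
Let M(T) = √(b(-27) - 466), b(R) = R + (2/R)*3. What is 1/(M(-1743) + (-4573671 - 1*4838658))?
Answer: -84710961/797327434842608 - 3*I*√4439/797327434842608 ≈ -1.0624e-7 - 2.5068e-13*I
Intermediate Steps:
b(R) = R + 6/R
M(T) = I*√4439/3 (M(T) = √((-27 + 6/(-27)) - 466) = √((-27 + 6*(-1/27)) - 466) = √((-27 - 2/9) - 466) = √(-245/9 - 466) = √(-4439/9) = I*√4439/3)
1/(M(-1743) + (-4573671 - 1*4838658)) = 1/(I*√4439/3 + (-4573671 - 1*4838658)) = 1/(I*√4439/3 + (-4573671 - 4838658)) = 1/(I*√4439/3 - 9412329) = 1/(-9412329 + I*√4439/3)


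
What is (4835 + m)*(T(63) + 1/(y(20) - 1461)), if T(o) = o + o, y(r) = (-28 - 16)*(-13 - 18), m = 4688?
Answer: 116380583/97 ≈ 1.1998e+6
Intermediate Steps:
y(r) = 1364 (y(r) = -44*(-31) = 1364)
T(o) = 2*o
(4835 + m)*(T(63) + 1/(y(20) - 1461)) = (4835 + 4688)*(2*63 + 1/(1364 - 1461)) = 9523*(126 + 1/(-97)) = 9523*(126 - 1/97) = 9523*(12221/97) = 116380583/97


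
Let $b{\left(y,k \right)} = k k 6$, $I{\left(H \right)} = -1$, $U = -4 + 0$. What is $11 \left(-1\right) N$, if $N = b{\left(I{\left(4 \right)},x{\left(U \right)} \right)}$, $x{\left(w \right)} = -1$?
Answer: $-66$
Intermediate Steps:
$U = -4$
$b{\left(y,k \right)} = 6 k^{2}$ ($b{\left(y,k \right)} = k^{2} \cdot 6 = 6 k^{2}$)
$N = 6$ ($N = 6 \left(-1\right)^{2} = 6 \cdot 1 = 6$)
$11 \left(-1\right) N = 11 \left(-1\right) 6 = \left(-11\right) 6 = -66$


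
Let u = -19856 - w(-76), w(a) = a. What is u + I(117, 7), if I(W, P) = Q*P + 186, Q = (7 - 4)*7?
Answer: -19447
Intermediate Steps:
Q = 21 (Q = 3*7 = 21)
I(W, P) = 186 + 21*P (I(W, P) = 21*P + 186 = 186 + 21*P)
u = -19780 (u = -19856 - 1*(-76) = -19856 + 76 = -19780)
u + I(117, 7) = -19780 + (186 + 21*7) = -19780 + (186 + 147) = -19780 + 333 = -19447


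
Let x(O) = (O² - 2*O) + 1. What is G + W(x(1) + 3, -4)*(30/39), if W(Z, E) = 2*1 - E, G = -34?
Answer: -382/13 ≈ -29.385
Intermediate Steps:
x(O) = 1 + O² - 2*O
W(Z, E) = 2 - E
G + W(x(1) + 3, -4)*(30/39) = -34 + (2 - 1*(-4))*(30/39) = -34 + (2 + 4)*(30*(1/39)) = -34 + 6*(10/13) = -34 + 60/13 = -382/13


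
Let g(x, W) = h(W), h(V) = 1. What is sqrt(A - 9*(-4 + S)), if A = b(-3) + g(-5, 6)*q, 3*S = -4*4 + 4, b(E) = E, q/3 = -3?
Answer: 2*sqrt(15) ≈ 7.7460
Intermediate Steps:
q = -9 (q = 3*(-3) = -9)
g(x, W) = 1
S = -4 (S = (-4*4 + 4)/3 = (-16 + 4)/3 = (1/3)*(-12) = -4)
A = -12 (A = -3 + 1*(-9) = -3 - 9 = -12)
sqrt(A - 9*(-4 + S)) = sqrt(-12 - 9*(-4 - 4)) = sqrt(-12 - 9*(-8)) = sqrt(-12 + 72) = sqrt(60) = 2*sqrt(15)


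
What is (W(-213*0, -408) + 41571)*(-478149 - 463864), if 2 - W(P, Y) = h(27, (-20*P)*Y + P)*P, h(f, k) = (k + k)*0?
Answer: -39162306449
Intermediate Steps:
h(f, k) = 0 (h(f, k) = (2*k)*0 = 0)
W(P, Y) = 2 (W(P, Y) = 2 - 0*P = 2 - 1*0 = 2 + 0 = 2)
(W(-213*0, -408) + 41571)*(-478149 - 463864) = (2 + 41571)*(-478149 - 463864) = 41573*(-942013) = -39162306449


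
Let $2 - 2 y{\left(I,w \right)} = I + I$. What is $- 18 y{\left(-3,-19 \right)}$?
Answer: $-72$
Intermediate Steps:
$y{\left(I,w \right)} = 1 - I$ ($y{\left(I,w \right)} = 1 - \frac{I + I}{2} = 1 - \frac{2 I}{2} = 1 - I$)
$- 18 y{\left(-3,-19 \right)} = - 18 \left(1 - -3\right) = - 18 \left(1 + 3\right) = \left(-18\right) 4 = -72$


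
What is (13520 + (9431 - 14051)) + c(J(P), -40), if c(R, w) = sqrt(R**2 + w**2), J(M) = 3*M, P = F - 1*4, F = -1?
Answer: 8900 + 5*sqrt(73) ≈ 8942.7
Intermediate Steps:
P = -5 (P = -1 - 1*4 = -1 - 4 = -5)
(13520 + (9431 - 14051)) + c(J(P), -40) = (13520 + (9431 - 14051)) + sqrt((3*(-5))**2 + (-40)**2) = (13520 - 4620) + sqrt((-15)**2 + 1600) = 8900 + sqrt(225 + 1600) = 8900 + sqrt(1825) = 8900 + 5*sqrt(73)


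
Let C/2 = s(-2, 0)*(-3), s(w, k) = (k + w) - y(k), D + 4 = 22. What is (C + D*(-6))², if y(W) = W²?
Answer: 9216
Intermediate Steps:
D = 18 (D = -4 + 22 = 18)
s(w, k) = k + w - k² (s(w, k) = (k + w) - k² = k + w - k²)
C = 12 (C = 2*((0 - 2 - 1*0²)*(-3)) = 2*((0 - 2 - 1*0)*(-3)) = 2*((0 - 2 + 0)*(-3)) = 2*(-2*(-3)) = 2*6 = 12)
(C + D*(-6))² = (12 + 18*(-6))² = (12 - 108)² = (-96)² = 9216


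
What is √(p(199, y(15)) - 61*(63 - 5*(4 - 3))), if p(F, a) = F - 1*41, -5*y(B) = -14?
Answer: 26*I*√5 ≈ 58.138*I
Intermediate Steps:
y(B) = 14/5 (y(B) = -⅕*(-14) = 14/5)
p(F, a) = -41 + F (p(F, a) = F - 41 = -41 + F)
√(p(199, y(15)) - 61*(63 - 5*(4 - 3))) = √((-41 + 199) - 61*(63 - 5*(4 - 3))) = √(158 - 61*(63 - 5*1)) = √(158 - 61*(63 - 5)) = √(158 - 61*58) = √(158 - 3538) = √(-3380) = 26*I*√5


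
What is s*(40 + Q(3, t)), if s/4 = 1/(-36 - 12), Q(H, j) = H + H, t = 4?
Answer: -23/6 ≈ -3.8333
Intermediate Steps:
Q(H, j) = 2*H
s = -1/12 (s = 4/(-36 - 12) = 4/(-48) = 4*(-1/48) = -1/12 ≈ -0.083333)
s*(40 + Q(3, t)) = -(40 + 2*3)/12 = -(40 + 6)/12 = -1/12*46 = -23/6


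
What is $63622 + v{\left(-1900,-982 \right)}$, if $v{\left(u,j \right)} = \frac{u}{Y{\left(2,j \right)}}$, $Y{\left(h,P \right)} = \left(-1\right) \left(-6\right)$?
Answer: $\frac{189916}{3} \approx 63305.0$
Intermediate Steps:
$Y{\left(h,P \right)} = 6$
$v{\left(u,j \right)} = \frac{u}{6}$
$63622 + v{\left(-1900,-982 \right)} = 63622 + \frac{1}{6} \left(-1900\right) = 63622 - \frac{950}{3} = \frac{189916}{3}$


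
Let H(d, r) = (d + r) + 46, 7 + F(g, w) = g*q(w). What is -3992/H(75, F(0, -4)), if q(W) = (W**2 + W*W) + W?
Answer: -1996/57 ≈ -35.018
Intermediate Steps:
q(W) = W + 2*W**2 (q(W) = (W**2 + W**2) + W = 2*W**2 + W = W + 2*W**2)
F(g, w) = -7 + g*w*(1 + 2*w) (F(g, w) = -7 + g*(w*(1 + 2*w)) = -7 + g*w*(1 + 2*w))
H(d, r) = 46 + d + r
-3992/H(75, F(0, -4)) = -3992/(46 + 75 + (-7 + 0*(-4)*(1 + 2*(-4)))) = -3992/(46 + 75 + (-7 + 0*(-4)*(1 - 8))) = -3992/(46 + 75 + (-7 + 0*(-4)*(-7))) = -3992/(46 + 75 + (-7 + 0)) = -3992/(46 + 75 - 7) = -3992/114 = -3992*1/114 = -1996/57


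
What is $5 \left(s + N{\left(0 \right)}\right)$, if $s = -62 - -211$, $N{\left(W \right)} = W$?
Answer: $745$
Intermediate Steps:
$s = 149$ ($s = -62 + 211 = 149$)
$5 \left(s + N{\left(0 \right)}\right) = 5 \left(149 + 0\right) = 5 \cdot 149 = 745$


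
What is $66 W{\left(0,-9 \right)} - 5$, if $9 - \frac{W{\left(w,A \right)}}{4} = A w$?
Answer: $2371$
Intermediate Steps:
$W{\left(w,A \right)} = 36 - 4 A w$
$66 W{\left(0,-9 \right)} - 5 = 66 \left(36 - \left(-36\right) 0\right) - 5 = 66 \left(36 + 0\right) - 5 = 66 \cdot 36 - 5 = 2376 - 5 = 2371$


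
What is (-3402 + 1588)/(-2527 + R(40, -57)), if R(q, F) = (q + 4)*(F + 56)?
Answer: 1814/2571 ≈ 0.70556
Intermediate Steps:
R(q, F) = (4 + q)*(56 + F)
(-3402 + 1588)/(-2527 + R(40, -57)) = (-3402 + 1588)/(-2527 + (224 + 4*(-57) + 56*40 - 57*40)) = -1814/(-2527 + (224 - 228 + 2240 - 2280)) = -1814/(-2527 - 44) = -1814/(-2571) = -1814*(-1/2571) = 1814/2571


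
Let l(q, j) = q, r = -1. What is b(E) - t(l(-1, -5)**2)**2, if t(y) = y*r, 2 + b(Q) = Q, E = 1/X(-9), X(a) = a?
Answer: -28/9 ≈ -3.1111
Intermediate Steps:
E = -1/9 (E = 1/(-9) = -1/9 ≈ -0.11111)
b(Q) = -2 + Q
t(y) = -y (t(y) = y*(-1) = -y)
b(E) - t(l(-1, -5)**2)**2 = (-2 - 1/9) - (-1*(-1)**2)**2 = -19/9 - (-1*1)**2 = -19/9 - 1*(-1)**2 = -19/9 - 1*1 = -19/9 - 1 = -28/9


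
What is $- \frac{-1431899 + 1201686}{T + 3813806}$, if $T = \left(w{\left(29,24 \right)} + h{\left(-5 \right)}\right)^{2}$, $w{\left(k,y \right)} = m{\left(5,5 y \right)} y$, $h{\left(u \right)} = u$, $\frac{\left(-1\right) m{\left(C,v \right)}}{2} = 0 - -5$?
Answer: $\frac{230213}{3873831} \approx 0.059428$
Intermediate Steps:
$m{\left(C,v \right)} = -10$ ($m{\left(C,v \right)} = - 2 \left(0 - -5\right) = - 2 \left(0 + 5\right) = \left(-2\right) 5 = -10$)
$w{\left(k,y \right)} = - 10 y$
$T = 60025$ ($T = \left(\left(-10\right) 24 - 5\right)^{2} = \left(-240 - 5\right)^{2} = \left(-245\right)^{2} = 60025$)
$- \frac{-1431899 + 1201686}{T + 3813806} = - \frac{-1431899 + 1201686}{60025 + 3813806} = - \frac{-230213}{3873831} = \left(-1\right) \left(- \frac{230213}{3873831}\right) = \frac{230213}{3873831}$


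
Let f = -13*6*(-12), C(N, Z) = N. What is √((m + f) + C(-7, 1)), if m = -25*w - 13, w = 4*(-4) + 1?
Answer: √1291 ≈ 35.930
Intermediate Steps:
w = -15 (w = -16 + 1 = -15)
f = 936 (f = -78*(-12) = 936)
m = 362 (m = -25*(-15) - 13 = 375 - 13 = 362)
√((m + f) + C(-7, 1)) = √((362 + 936) - 7) = √(1298 - 7) = √1291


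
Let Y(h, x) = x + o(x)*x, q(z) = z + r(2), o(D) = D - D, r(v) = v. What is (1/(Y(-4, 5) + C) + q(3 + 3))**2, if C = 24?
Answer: 54289/841 ≈ 64.553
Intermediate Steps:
o(D) = 0
q(z) = 2 + z (q(z) = z + 2 = 2 + z)
Y(h, x) = x (Y(h, x) = x + 0*x = x + 0 = x)
(1/(Y(-4, 5) + C) + q(3 + 3))**2 = (1/(5 + 24) + (2 + (3 + 3)))**2 = (1/29 + (2 + 6))**2 = (1/29 + 8)**2 = (233/29)**2 = 54289/841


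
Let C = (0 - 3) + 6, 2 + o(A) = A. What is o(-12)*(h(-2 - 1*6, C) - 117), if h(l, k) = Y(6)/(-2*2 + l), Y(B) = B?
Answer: 1645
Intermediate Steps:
o(A) = -2 + A
C = 3 (C = -3 + 6 = 3)
h(l, k) = 6/(-4 + l) (h(l, k) = 6/(-2*2 + l) = 6/(-4 + l))
o(-12)*(h(-2 - 1*6, C) - 117) = (-2 - 12)*(6/(-4 + (-2 - 1*6)) - 117) = -14*(6/(-4 + (-2 - 6)) - 117) = -14*(6/(-4 - 8) - 117) = -14*(6/(-12) - 117) = -14*(6*(-1/12) - 117) = -14*(-1/2 - 117) = -14*(-235/2) = 1645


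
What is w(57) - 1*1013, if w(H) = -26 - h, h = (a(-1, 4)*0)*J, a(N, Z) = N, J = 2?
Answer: -1039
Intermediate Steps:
h = 0 (h = -1*0*2 = 0*2 = 0)
w(H) = -26 (w(H) = -26 - 1*0 = -26 + 0 = -26)
w(57) - 1*1013 = -26 - 1*1013 = -26 - 1013 = -1039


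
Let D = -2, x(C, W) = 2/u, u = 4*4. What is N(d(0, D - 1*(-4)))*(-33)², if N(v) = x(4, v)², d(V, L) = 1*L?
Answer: 1089/64 ≈ 17.016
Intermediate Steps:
u = 16
x(C, W) = ⅛ (x(C, W) = 2/16 = 2*(1/16) = ⅛)
d(V, L) = L
N(v) = 1/64 (N(v) = (⅛)² = 1/64)
N(d(0, D - 1*(-4)))*(-33)² = (1/64)*(-33)² = (1/64)*1089 = 1089/64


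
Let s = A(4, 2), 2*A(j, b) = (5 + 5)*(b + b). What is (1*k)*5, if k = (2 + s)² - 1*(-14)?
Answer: 2490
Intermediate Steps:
A(j, b) = 10*b (A(j, b) = ((5 + 5)*(b + b))/2 = (10*(2*b))/2 = (20*b)/2 = 10*b)
s = 20 (s = 10*2 = 20)
k = 498 (k = (2 + 20)² - 1*(-14) = 22² + 14 = 484 + 14 = 498)
(1*k)*5 = (1*498)*5 = 498*5 = 2490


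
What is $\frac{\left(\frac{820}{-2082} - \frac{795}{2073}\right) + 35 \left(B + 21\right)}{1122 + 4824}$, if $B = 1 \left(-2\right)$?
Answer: $\frac{238897970}{2138571063} \approx 0.11171$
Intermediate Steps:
$B = -2$
$\frac{\left(\frac{820}{-2082} - \frac{795}{2073}\right) + 35 \left(B + 21\right)}{1122 + 4824} = \frac{\left(\frac{820}{-2082} - \frac{795}{2073}\right) + 35 \left(-2 + 21\right)}{1122 + 4824} = \frac{\left(820 \left(- \frac{1}{2082}\right) - \frac{265}{691}\right) + 35 \cdot 19}{5946} = \left(\left(- \frac{410}{1041} - \frac{265}{691}\right) + 665\right) \frac{1}{5946} = \left(- \frac{559175}{719331} + 665\right) \frac{1}{5946} = \frac{477795940}{719331} \cdot \frac{1}{5946} = \frac{238897970}{2138571063}$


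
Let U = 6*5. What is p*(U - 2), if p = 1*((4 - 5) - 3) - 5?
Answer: -252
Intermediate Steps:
U = 30
p = -9 (p = 1*(-1 - 3) - 5 = 1*(-4) - 5 = -4 - 5 = -9)
p*(U - 2) = -9*(30 - 2) = -9*28 = -252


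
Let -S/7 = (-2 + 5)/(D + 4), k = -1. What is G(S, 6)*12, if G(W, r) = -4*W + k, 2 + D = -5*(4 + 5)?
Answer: -1524/43 ≈ -35.442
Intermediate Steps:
D = -47 (D = -2 - 5*(4 + 5) = -2 - 5*9 = -2 - 45 = -47)
S = 21/43 (S = -7*(-2 + 5)/(-47 + 4) = -21/(-43) = -21*(-1)/43 = -7*(-3/43) = 21/43 ≈ 0.48837)
G(W, r) = -1 - 4*W (G(W, r) = -4*W - 1 = -1 - 4*W)
G(S, 6)*12 = (-1 - 4*21/43)*12 = (-1 - 84/43)*12 = -127/43*12 = -1524/43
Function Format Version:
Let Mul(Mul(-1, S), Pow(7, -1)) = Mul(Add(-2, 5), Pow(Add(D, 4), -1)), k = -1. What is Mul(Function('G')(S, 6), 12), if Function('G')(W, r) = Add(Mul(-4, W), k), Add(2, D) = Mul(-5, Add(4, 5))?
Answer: Rational(-1524, 43) ≈ -35.442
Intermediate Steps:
D = -47 (D = Add(-2, Mul(-5, Add(4, 5))) = Add(-2, Mul(-5, 9)) = Add(-2, -45) = -47)
S = Rational(21, 43) (S = Mul(-7, Mul(Add(-2, 5), Pow(Add(-47, 4), -1))) = Mul(-7, Mul(3, Pow(-43, -1))) = Mul(-7, Mul(3, Rational(-1, 43))) = Mul(-7, Rational(-3, 43)) = Rational(21, 43) ≈ 0.48837)
Function('G')(W, r) = Add(-1, Mul(-4, W)) (Function('G')(W, r) = Add(Mul(-4, W), -1) = Add(-1, Mul(-4, W)))
Mul(Function('G')(S, 6), 12) = Mul(Add(-1, Mul(-4, Rational(21, 43))), 12) = Mul(Add(-1, Rational(-84, 43)), 12) = Mul(Rational(-127, 43), 12) = Rational(-1524, 43)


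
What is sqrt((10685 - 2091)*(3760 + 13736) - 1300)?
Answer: 2*sqrt(37589831) ≈ 12262.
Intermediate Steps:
sqrt((10685 - 2091)*(3760 + 13736) - 1300) = sqrt(8594*17496 - 1300) = sqrt(150360624 - 1300) = sqrt(150359324) = 2*sqrt(37589831)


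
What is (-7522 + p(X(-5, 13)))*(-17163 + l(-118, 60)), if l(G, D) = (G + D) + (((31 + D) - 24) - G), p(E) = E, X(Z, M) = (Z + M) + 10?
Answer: 127838144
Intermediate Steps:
X(Z, M) = 10 + M + Z (X(Z, M) = (M + Z) + 10 = 10 + M + Z)
l(G, D) = 7 + 2*D (l(G, D) = (D + G) + ((7 + D) - G) = (D + G) + (7 + D - G) = 7 + 2*D)
(-7522 + p(X(-5, 13)))*(-17163 + l(-118, 60)) = (-7522 + (10 + 13 - 5))*(-17163 + (7 + 2*60)) = (-7522 + 18)*(-17163 + (7 + 120)) = -7504*(-17163 + 127) = -7504*(-17036) = 127838144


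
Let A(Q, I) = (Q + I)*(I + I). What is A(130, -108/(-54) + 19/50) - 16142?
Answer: -19389839/1250 ≈ -15512.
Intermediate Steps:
A(Q, I) = 2*I*(I + Q) (A(Q, I) = (I + Q)*(2*I) = 2*I*(I + Q))
A(130, -108/(-54) + 19/50) - 16142 = 2*(-108/(-54) + 19/50)*((-108/(-54) + 19/50) + 130) - 16142 = 2*(-108*(-1/54) + 19*(1/50))*((-108*(-1/54) + 19*(1/50)) + 130) - 16142 = 2*(2 + 19/50)*((2 + 19/50) + 130) - 16142 = 2*(119/50)*(119/50 + 130) - 16142 = 2*(119/50)*(6619/50) - 16142 = 787661/1250 - 16142 = -19389839/1250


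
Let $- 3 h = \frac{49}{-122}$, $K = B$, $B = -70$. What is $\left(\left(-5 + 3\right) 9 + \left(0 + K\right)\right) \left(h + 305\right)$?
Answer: $- \frac{4913876}{183} \approx -26852.0$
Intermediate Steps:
$K = -70$
$h = \frac{49}{366}$ ($h = - \frac{49 \frac{1}{-122}}{3} = - \frac{49 \left(- \frac{1}{122}\right)}{3} = \left(- \frac{1}{3}\right) \left(- \frac{49}{122}\right) = \frac{49}{366} \approx 0.13388$)
$\left(\left(-5 + 3\right) 9 + \left(0 + K\right)\right) \left(h + 305\right) = \left(\left(-5 + 3\right) 9 + \left(0 - 70\right)\right) \left(\frac{49}{366} + 305\right) = \left(\left(-2\right) 9 - 70\right) \frac{111679}{366} = \left(-18 - 70\right) \frac{111679}{366} = \left(-88\right) \frac{111679}{366} = - \frac{4913876}{183}$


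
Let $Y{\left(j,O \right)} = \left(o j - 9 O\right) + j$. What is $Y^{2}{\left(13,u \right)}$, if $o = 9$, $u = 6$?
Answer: $5776$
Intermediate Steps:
$Y{\left(j,O \right)} = - 9 O + 10 j$ ($Y{\left(j,O \right)} = \left(9 j - 9 O\right) + j = \left(- 9 O + 9 j\right) + j = - 9 O + 10 j$)
$Y^{2}{\left(13,u \right)} = \left(\left(-9\right) 6 + 10 \cdot 13\right)^{2} = \left(-54 + 130\right)^{2} = 76^{2} = 5776$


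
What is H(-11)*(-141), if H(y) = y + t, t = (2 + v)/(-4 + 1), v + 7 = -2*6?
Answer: 752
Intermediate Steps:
v = -19 (v = -7 - 2*6 = -7 - 12 = -19)
t = 17/3 (t = (2 - 19)/(-4 + 1) = -17/(-3) = -17*(-1/3) = 17/3 ≈ 5.6667)
H(y) = 17/3 + y (H(y) = y + 17/3 = 17/3 + y)
H(-11)*(-141) = (17/3 - 11)*(-141) = -16/3*(-141) = 752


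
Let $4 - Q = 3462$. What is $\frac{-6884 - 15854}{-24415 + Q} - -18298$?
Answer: $\frac{510042892}{27873} \approx 18299.0$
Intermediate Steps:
$Q = -3458$ ($Q = 4 - 3462 = -3458$)
$\frac{-6884 - 15854}{-24415 + Q} - -18298 = \frac{-6884 - 15854}{-24415 - 3458} - -18298 = - \frac{22738}{-27873} + 18298 = \left(-22738\right) \left(- \frac{1}{27873}\right) + 18298 = \frac{22738}{27873} + 18298 = \frac{510042892}{27873}$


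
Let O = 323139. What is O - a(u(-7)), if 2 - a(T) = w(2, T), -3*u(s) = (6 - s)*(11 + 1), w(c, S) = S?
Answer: 323085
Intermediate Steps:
u(s) = -24 + 4*s (u(s) = -(6 - s)*(11 + 1)/3 = -(6 - s)*12/3 = -(72 - 12*s)/3 = -24 + 4*s)
a(T) = 2 - T
O - a(u(-7)) = 323139 - (2 - (-24 + 4*(-7))) = 323139 - (2 - (-24 - 28)) = 323139 - (2 - 1*(-52)) = 323139 - (2 + 52) = 323139 - 1*54 = 323139 - 54 = 323085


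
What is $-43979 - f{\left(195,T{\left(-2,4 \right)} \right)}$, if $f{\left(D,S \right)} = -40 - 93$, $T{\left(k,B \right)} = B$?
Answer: $-43846$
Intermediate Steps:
$f{\left(D,S \right)} = -133$ ($f{\left(D,S \right)} = -40 - 93 = -133$)
$-43979 - f{\left(195,T{\left(-2,4 \right)} \right)} = -43979 - -133 = -43979 + 133 = -43846$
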